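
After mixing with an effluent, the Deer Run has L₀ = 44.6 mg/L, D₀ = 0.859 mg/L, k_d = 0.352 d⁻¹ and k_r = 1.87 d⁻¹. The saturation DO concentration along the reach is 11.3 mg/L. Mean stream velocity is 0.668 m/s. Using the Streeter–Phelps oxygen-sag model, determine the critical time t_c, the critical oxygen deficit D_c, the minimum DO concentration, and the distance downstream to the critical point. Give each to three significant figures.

At the critical point dD/dt = 0, so k_d L₀ e^(−k_d t) = k_r D. Substituting D(t) from the Streeter–Phelps equation and solving for t gives
t_c = ln[(k_r/k_d)(1 − D₀(k_r−k_d)/(k_d L₀))] / (k_r−k_d).
Here k_r−k_d = 1.518 d⁻¹ and 1 − D₀(k_r−k_d)/(k_d L₀) = 1 − 0.859×1.518/(0.352×44.6) = 0.9169, so
t_c = ln(5.313 × 0.9169) / 1.518 = 1.583 / 1.518 = 1.043 d.
L(t_c) = L₀ e^(−k_d t_c) = 44.6 × 0.6927 = 30.89 mg/L, and at the critical point k_r D_c = k_d L, so D_c = (0.352/1.87) × 30.89 = 5.815 mg/L.
Minimum DO = C_s − D_c = 11.3 − 5.815 = 5.485 mg/L.
x_c = v t_c = 0.668 m/s × 1.043 d × 86400 s/d = 60200 m ≈ 60.2 km.

t_c ≈ 1.04 d; D_c ≈ 5.82 mg/L; min DO ≈ 5.48 mg/L; x_c ≈ 60.2 km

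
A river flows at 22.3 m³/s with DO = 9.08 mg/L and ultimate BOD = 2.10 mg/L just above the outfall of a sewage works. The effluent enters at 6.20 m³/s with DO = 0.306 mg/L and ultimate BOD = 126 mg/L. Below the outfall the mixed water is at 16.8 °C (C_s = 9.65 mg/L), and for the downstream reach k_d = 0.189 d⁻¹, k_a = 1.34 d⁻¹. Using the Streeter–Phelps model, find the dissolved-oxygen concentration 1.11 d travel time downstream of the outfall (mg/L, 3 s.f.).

Mixed DO = (22.3×9.08 + 6.20×0.306)/(22.3+6.20) = 204.4/28.50 = 7.171 mg/L.
Mixed L₀ = (22.3×2.10 + 6.20×126)/(28.50) = 828.0/28.50 = 29.05 mg/L.
Initial deficit D₀ = C_s − DO₀ = 9.65 − 7.171 = 2.479 mg/L.
D(1.11) = [0.189×29.05/(1.34−0.189)](e^(−0.189×1.11) − e^(−1.34×1.11)) + 2.479 e^(−1.34×1.11)
= 4.771 × (0.8108 − 0.2260) + 2.479 × 0.2260 = 3.350 mg/L.
DO = 9.65 − 3.350 = 6.300 mg/L.

DO ≈ 6.30 mg/L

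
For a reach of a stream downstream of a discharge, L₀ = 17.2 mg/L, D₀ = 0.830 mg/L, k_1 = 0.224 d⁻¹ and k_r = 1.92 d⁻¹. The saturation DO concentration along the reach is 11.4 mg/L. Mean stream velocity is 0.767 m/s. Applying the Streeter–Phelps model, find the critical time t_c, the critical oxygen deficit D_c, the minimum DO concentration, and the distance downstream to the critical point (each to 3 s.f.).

With k_r/k_1 = 8.571 and 1 − D₀(k_r−k_1)/(k_1 L₀) = 0.6346,
t_c = ln(8.571 × 0.6346) / (1.92 − 0.224) = ln(5.440) / 1.696 = 1.694/1.696 = 0.9987 d.
D_c = (k_1/k_r) L₀ e^(−k_1 t_c) = (0.224/1.92) × 17.2 × e^(−0.224×0.9987) = 0.1167 × 17.2 × 0.7996 = 1.604 mg/L.
Minimum DO = C_s − D_c = 11.4 − 1.604 = 9.796 mg/L.
x_c = v t_c = 0.767 m/s × 0.9987 d × 86400 s/d = 66180 m ≈ 66.2 km.

t_c ≈ 0.999 d; D_c ≈ 1.60 mg/L; min DO ≈ 9.80 mg/L; x_c ≈ 66.2 km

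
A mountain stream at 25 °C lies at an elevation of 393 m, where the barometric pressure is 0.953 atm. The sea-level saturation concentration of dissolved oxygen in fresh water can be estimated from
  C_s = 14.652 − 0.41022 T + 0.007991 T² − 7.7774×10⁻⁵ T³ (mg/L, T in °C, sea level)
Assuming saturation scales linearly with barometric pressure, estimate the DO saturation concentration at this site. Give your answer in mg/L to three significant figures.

At sea level: C_s = 14.652 − 0.41022×25 + 0.007991×25² − 7.7774×10⁻⁵×25³ = 8.176 mg/L.
Pressure correction: C_s' = 8.176 × 0.953 = 7.791 mg/L.

C_s ≈ 7.79 mg/L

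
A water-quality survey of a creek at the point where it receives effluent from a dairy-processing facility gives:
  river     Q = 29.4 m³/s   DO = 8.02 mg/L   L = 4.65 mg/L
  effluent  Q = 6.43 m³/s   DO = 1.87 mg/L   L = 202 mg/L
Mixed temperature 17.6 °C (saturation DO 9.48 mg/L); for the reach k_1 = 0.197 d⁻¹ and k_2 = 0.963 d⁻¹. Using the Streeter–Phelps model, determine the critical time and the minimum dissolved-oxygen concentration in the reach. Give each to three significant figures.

t_c ≈ 1.70 d; minimum DO ≈ 3.61 mg/L

Mixed DO = (29.4×8.02 + 6.43×1.87)/(29.4+6.43) = 247.8/35.83 = 6.916 mg/L.
Mixed L₀ = (29.4×4.65 + 6.43×202)/(35.83) = 1436/35.83 = 40.07 mg/L.
Initial deficit D₀ = C_s − DO₀ = 9.48 − 6.916 = 2.564 mg/L.
t_c = (1/0.7660) ln[(0.963/0.197)(1 − 2.564×0.7660/(0.197×40.07))] = 1.305 × ln(3.672) = 1.698 d.
D_c = (0.197/0.963) × 40.07 × e^(−0.197×1.698) = 0.2046 × 40.07 × 0.7157 = 5.866 mg/L.
Minimum DO = 9.48 − 5.866 = 3.614 mg/L.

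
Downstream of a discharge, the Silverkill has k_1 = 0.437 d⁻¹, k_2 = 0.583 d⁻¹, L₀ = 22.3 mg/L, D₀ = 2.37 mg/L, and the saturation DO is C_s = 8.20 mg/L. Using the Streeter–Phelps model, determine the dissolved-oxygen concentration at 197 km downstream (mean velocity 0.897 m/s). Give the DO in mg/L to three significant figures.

DO ≈ 0.847 mg/L

Travel time t = x/v = 197 km / (0.897 m/s) = 197000 m / 0.897 m/s = 219600 s = 2.542 d.
k_1 L₀/(k_2−k_1) = 0.437×22.3/(0.583−0.437) = 9.745/0.1460 = 66.75 mg/L.
e^(−k_1 t) = e^(−0.437×2.542) = 0.3293; e^(−k_2 t) = e^(−0.583×2.542) = 0.2272.
D = 66.75 × (0.3293 − 0.2272) + 2.37 × 0.2272 = 6.814 + 0.5385 = 7.353 mg/L.
DO = C_s − D = 8.20 − 7.353 = 0.8471 mg/L.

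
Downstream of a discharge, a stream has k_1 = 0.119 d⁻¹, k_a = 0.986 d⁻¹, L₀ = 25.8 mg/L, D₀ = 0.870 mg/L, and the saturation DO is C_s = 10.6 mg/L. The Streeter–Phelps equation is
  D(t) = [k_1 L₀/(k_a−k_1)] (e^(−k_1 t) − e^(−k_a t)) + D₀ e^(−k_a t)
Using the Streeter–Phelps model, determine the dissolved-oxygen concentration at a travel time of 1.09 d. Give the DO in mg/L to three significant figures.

DO ≈ 8.40 mg/L

k_1 L₀/(k_a−k_1) = 0.119×25.8/(0.986−0.119) = 3.070/0.8670 = 3.541 mg/L.
e^(−k_1 t) = e^(−0.119×1.090) = 0.8784; e^(−k_a t) = e^(−0.986×1.090) = 0.3414.
D = 3.541 × (0.8784 − 0.3414) + 0.870 × 0.3414 = 1.901 + 0.2970 = 2.198 mg/L.
DO = C_s − D = 10.6 − 2.198 = 8.402 mg/L.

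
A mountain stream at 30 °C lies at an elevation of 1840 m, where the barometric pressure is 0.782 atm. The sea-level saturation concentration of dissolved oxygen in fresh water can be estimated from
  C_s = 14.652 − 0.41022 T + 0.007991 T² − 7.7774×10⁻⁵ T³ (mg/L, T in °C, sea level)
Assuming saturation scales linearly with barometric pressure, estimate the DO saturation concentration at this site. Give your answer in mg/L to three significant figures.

At sea level: C_s = 14.652 − 0.41022×30 + 0.007991×30² − 7.7774×10⁻⁵×30³ = 7.437 mg/L.
Pressure correction: C_s' = 7.437 × 0.782 = 5.816 mg/L.

C_s ≈ 5.82 mg/L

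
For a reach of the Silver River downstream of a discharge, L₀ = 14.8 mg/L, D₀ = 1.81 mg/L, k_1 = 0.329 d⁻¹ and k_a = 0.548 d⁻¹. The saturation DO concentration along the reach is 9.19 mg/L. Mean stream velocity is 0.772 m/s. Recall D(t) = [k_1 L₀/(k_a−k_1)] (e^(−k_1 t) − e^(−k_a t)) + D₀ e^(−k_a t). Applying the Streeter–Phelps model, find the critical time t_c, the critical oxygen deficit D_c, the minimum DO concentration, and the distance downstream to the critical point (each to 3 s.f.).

With k_a/k_1 = 1.666 and 1 − D₀(k_a−k_1)/(k_1 L₀) = 0.9186,
t_c = ln(1.666 × 0.9186) / (0.548 − 0.329) = ln(1.530) / 0.2190 = 0.4253/0.2190 = 1.942 d.
D_c = (k_1/k_a) L₀ e^(−k_1 t_c) = (0.329/0.548) × 14.8 × e^(−0.329×1.942) = 0.6004 × 14.8 × 0.5279 = 4.690 mg/L.
Minimum DO = C_s − D_c = 9.19 − 4.690 = 4.500 mg/L.
x_c = v t_c = 0.772 m/s × 1.942 d × 86400 s/d = 129500 m ≈ 130 km.

t_c ≈ 1.94 d; D_c ≈ 4.69 mg/L; min DO ≈ 4.50 mg/L; x_c ≈ 130 km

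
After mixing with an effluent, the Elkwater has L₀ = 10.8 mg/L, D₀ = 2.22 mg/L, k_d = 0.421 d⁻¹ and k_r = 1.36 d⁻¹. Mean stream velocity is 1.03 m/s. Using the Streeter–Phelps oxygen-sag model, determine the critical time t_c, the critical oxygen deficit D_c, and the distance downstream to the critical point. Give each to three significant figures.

t_c ≈ 0.596 d; D_c ≈ 2.60 mg/L; x_c ≈ 53.0 km

With k_r/k_d = 3.230 and 1 − D₀(k_r−k_d)/(k_d L₀) = 0.5415,
t_c = ln(3.230 × 0.5415) / (1.36 − 0.421) = ln(1.749) / 0.9390 = 0.5592/0.9390 = 0.5956 d.
L(t_c) = L₀ e^(−k_d t_c) = 10.8 × 0.7782 = 8.405 mg/L, and at the critical point k_r D_c = k_d L, so D_c = (0.421/1.36) × 8.405 = 2.602 mg/L.
x_c = v t_c = 1.03 m/s × 0.5956 d × 86400 s/d = 53000 m ≈ 53.0 km.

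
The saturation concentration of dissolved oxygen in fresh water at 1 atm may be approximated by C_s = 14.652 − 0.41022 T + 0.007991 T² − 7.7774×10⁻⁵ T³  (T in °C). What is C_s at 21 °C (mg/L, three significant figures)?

C_s ≈ 8.84 mg/L

C_s = 14.652 − 0.41022×21 + 0.007991×21² − 7.7774×10⁻⁵×21³ = 8.841 mg/L.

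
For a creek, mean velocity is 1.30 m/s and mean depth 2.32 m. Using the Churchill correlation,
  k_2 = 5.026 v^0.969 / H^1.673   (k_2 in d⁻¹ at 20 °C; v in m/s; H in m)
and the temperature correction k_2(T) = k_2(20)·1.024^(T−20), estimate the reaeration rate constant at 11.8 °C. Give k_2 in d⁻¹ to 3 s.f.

k_2(20) = 5.026 × 1.30^0.969 / 2.32^1.673 = 5.026 × 1.289 / 4.088 = 1.586 d⁻¹.
k_2(11.8) = 1.586 × 1.024^(11.8−20) = 1.586 × 0.8233 = 1.305 d⁻¹.

k_2 ≈ 1.31 d⁻¹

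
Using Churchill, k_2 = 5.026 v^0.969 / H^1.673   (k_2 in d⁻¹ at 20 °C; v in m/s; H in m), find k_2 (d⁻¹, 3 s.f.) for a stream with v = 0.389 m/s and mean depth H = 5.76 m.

k_2 ≈ 0.108 d⁻¹

k_2 = 5.026 × 0.389^0.969 / 5.76^1.673 = 5.026 × 0.4006 / 18.71 = 0.1076 d⁻¹.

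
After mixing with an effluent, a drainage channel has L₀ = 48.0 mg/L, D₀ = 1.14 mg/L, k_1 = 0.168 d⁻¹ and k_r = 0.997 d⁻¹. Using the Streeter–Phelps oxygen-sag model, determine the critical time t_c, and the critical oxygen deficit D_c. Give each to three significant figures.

With k_r/k_1 = 5.935 and 1 − D₀(k_r−k_1)/(k_1 L₀) = 0.8828,
t_c = ln(5.935 × 0.8828) / (0.997 − 0.168) = ln(5.239) / 0.8290 = 1.656/0.8290 = 1.998 d.
D_c = (k_1/k_r) L₀ e^(−k_1 t_c) = (0.168/0.997) × 48.0 × e^(−0.168×1.998) = 0.1685 × 48.0 × 0.7149 = 5.782 mg/L.

t_c ≈ 2.00 d; D_c ≈ 5.78 mg/L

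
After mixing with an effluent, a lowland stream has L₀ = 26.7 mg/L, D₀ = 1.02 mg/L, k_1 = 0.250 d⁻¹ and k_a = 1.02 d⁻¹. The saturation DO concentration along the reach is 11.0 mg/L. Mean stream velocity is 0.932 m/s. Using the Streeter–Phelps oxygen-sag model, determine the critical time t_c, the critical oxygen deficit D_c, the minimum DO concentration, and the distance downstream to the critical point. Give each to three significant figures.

t_c ≈ 1.66 d; D_c ≈ 4.32 mg/L; min DO ≈ 6.68 mg/L; x_c ≈ 134 km

t_c = [1/(k_a−k_1)] ln[(k_a/k_1)(1 − D₀(k_a−k_1)/(k_1 L₀))]
= [1/(1.02−0.250)] ln[(1.02/0.250)(1 − 1.02×0.7700/(0.250×26.7))]
= (1/0.7700) ln[4.080 × 0.8823] = 1.299 × ln(3.600) = 1.299 × 1.281 = 1.664 d.
L(t_c) = L₀ e^(−k_1 t_c) = 26.7 × 0.6598 = 17.62 mg/L, and at the critical point k_a D_c = k_1 L, so D_c = (0.250/1.02) × 17.62 = 4.318 mg/L.
Minimum DO = C_s − D_c = 11.0 − 4.318 = 6.682 mg/L.
x_c = v t_c = 0.932 m/s × 1.664 d × 86400 s/d = 134000 m ≈ 134 km.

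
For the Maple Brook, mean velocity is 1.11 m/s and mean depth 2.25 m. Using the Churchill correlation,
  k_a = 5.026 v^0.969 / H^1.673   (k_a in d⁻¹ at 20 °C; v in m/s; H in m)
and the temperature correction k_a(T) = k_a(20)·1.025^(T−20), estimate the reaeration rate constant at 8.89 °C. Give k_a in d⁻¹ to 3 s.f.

k_a ≈ 1.09 d⁻¹

k_a(20) = 5.026 × 1.11^0.969 / 2.25^1.673 = 5.026 × 1.106 / 3.883 = 1.432 d⁻¹.
k_a(8.89) = 1.432 × 1.025^(8.89−20) = 1.432 × 0.7601 = 1.088 d⁻¹.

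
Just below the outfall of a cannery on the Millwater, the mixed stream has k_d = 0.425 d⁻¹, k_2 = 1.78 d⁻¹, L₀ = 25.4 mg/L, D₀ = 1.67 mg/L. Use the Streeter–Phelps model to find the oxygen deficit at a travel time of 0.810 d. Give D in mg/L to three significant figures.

k_d L₀/(k_2−k_d) = 0.425×25.4/(1.78−0.425) = 10.79/1.355 = 7.967 mg/L.
e^(−k_d t) = e^(−0.425×0.8100) = 0.7088; e^(−k_2 t) = e^(−1.78×0.8100) = 0.2365.
D = 7.967 × (0.7088 − 0.2365) + 1.67 × 0.2365 = 3.762 + 0.3950 = 4.157 mg/L.

D ≈ 4.16 mg/L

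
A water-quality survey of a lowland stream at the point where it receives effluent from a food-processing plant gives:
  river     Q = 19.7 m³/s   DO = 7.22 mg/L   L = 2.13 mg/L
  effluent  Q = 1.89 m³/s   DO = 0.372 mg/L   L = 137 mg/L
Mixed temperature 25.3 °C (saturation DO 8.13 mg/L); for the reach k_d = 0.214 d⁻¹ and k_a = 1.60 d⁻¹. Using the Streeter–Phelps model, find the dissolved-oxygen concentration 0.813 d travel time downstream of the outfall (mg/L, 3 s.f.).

Mixed DO = (19.7×7.22 + 1.89×0.372)/(19.7+1.89) = 142.9/21.59 = 6.621 mg/L.
Mixed L₀ = (19.7×2.13 + 1.89×137)/(21.59) = 300.9/21.59 = 13.94 mg/L.
Initial deficit D₀ = C_s − DO₀ = 8.13 − 6.621 = 1.509 mg/L.
D(0.813) = [0.214×13.94/(1.60−0.214)](e^(−0.214×0.813) − e^(−1.60×0.813)) + 1.509 e^(−1.60×0.813)
= 2.152 × (0.8403 − 0.2723) + 1.509 × 0.2723 = 1.633 mg/L.
DO = 8.13 − 1.633 = 6.497 mg/L.

DO ≈ 6.50 mg/L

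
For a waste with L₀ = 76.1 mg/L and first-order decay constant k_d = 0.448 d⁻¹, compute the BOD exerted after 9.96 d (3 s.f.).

y_t = L₀(1 − e^(−k_d t)) = 76.1 × (1 − e^(−0.448×9.96))
= 76.1 × (1 − 0.01154) = 76.1 × 0.9885 = 75.22 mg/L.

y ≈ 75.2 mg/L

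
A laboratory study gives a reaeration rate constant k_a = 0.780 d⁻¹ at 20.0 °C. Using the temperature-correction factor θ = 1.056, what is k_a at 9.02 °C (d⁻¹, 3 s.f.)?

k_a ≈ 0.429 d⁻¹

k_a(T₂) = k_a(T₁) · θ^(T₂−T₁) = 0.780 × 1.056^(9.02−20.0)
= 0.780 × 1.056^-11.0 = 0.780 × 0.5498 = 0.4288 d⁻¹.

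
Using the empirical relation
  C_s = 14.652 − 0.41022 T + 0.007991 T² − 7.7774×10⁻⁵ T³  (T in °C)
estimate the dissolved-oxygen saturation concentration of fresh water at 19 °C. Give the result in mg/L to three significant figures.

C_s ≈ 9.21 mg/L

C_s = 14.652 − 0.41022×19 + 0.007991×19² − 7.7774×10⁻⁵×19³ = 9.209 mg/L.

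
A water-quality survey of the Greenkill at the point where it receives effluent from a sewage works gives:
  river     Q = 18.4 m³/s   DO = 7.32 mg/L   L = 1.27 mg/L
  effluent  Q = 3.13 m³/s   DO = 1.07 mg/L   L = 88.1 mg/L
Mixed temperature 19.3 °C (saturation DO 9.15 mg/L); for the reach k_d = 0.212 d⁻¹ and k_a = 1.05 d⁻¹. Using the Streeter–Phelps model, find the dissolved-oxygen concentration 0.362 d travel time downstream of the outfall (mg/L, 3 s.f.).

Mixed DO = (18.4×7.32 + 3.13×1.07)/(18.4+3.13) = 138.0/21.53 = 6.411 mg/L.
Mixed L₀ = (18.4×1.27 + 3.13×88.1)/(21.53) = 299.1/21.53 = 13.89 mg/L.
Initial deficit D₀ = C_s − DO₀ = 9.15 − 6.411 = 2.739 mg/L.
D(0.362) = [0.212×13.89/(1.05−0.212)](e^(−0.212×0.362) − e^(−1.05×0.362)) + 2.739 e^(−1.05×0.362)
= 3.515 × (0.9261 − 0.6838) + 2.739 × 0.6838 = 2.724 mg/L.
DO = 9.15 − 2.724 = 6.426 mg/L.

DO ≈ 6.43 mg/L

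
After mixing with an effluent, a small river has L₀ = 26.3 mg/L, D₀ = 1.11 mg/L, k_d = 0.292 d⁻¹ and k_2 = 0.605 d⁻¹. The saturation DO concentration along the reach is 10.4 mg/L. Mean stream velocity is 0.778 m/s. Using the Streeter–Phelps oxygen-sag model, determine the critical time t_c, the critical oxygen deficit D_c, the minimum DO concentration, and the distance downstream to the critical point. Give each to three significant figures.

t_c ≈ 2.18 d; D_c ≈ 6.72 mg/L; min DO ≈ 3.68 mg/L; x_c ≈ 147 km

t_c = [1/(k_2−k_d)] ln[(k_2/k_d)(1 − D₀(k_2−k_d)/(k_d L₀))]
= [1/(0.605−0.292)] ln[(0.605/0.292)(1 − 1.11×0.3130/(0.292×26.3))]
= (1/0.3130) ln[2.072 × 0.9548] = 3.195 × ln(1.978) = 3.195 × 0.6822 = 2.179 d.
L(t_c) = L₀ e^(−k_d t_c) = 26.3 × 0.5292 = 13.92 mg/L, and at the critical point k_2 D_c = k_d L, so D_c = (0.292/0.605) × 13.92 = 6.717 mg/L.
Minimum DO = C_s − D_c = 10.4 − 6.717 = 3.683 mg/L.
x_c = v t_c = 0.778 m/s × 2.179 d × 86400 s/d = 146500 m ≈ 147 km.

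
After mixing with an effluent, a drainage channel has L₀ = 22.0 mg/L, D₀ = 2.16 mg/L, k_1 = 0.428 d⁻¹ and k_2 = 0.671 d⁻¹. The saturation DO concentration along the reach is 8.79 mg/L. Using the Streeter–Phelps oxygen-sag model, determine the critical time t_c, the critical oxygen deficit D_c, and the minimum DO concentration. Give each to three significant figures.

With k_2/k_1 = 1.568 and 1 − D₀(k_2−k_1)/(k_1 L₀) = 0.9443,
t_c = ln(1.568 × 0.9443) / (0.671 − 0.428) = ln(1.480) / 0.2430 = 0.3923/0.2430 = 1.614 d.
L(t_c) = L₀ e^(−k_1 t_c) = 22.0 × 0.5011 = 11.02 mg/L, and at the critical point k_2 D_c = k_1 L, so D_c = (0.428/0.671) × 11.02 = 7.032 mg/L.
Minimum DO = C_s − D_c = 8.79 − 7.032 = 1.758 mg/L.

t_c ≈ 1.61 d; D_c ≈ 7.03 mg/L; min DO ≈ 1.76 mg/L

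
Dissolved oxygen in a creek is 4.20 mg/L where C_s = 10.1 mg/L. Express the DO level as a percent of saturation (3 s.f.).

41.6 % saturation

% saturation = C/C_s × 100 = 4.20/10.1 × 100 = 41.6 %.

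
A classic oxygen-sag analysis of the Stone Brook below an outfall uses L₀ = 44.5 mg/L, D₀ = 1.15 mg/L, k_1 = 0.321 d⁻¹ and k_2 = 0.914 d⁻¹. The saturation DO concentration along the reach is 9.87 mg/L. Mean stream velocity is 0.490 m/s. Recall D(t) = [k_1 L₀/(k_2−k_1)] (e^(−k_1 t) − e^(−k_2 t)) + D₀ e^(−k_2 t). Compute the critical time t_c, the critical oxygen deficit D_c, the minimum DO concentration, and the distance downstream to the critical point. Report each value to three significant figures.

t_c ≈ 1.68 d; D_c ≈ 9.11 mg/L; min DO ≈ 0.762 mg/L; x_c ≈ 71.2 km

With k_2/k_1 = 2.847 and 1 − D₀(k_2−k_1)/(k_1 L₀) = 0.9523,
t_c = ln(2.847 × 0.9523) / (0.914 − 0.321) = ln(2.711) / 0.5930 = 0.9975/0.5930 = 1.682 d.
D_c = (k_1/k_2) L₀ e^(−k_1 t_c) = (0.321/0.914) × 44.5 × e^(−0.321×1.682) = 0.3512 × 44.5 × 0.5828 = 9.108 mg/L.
Minimum DO = C_s − D_c = 9.87 − 9.108 = 0.7620 mg/L.
x_c = v t_c = 0.490 m/s × 1.682 d × 86400 s/d = 71210 m ≈ 71.2 km.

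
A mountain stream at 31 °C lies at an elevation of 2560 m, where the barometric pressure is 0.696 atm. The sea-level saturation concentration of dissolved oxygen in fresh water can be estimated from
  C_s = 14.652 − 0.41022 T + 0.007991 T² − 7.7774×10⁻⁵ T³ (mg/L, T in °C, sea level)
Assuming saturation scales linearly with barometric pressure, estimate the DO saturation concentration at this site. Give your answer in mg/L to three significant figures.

At sea level: C_s = 14.652 − 0.41022×31 + 0.007991×31² − 7.7774×10⁻⁵×31³ = 7.298 mg/L.
Pressure correction: C_s' = 7.298 × 0.696 = 5.079 mg/L.

C_s ≈ 5.08 mg/L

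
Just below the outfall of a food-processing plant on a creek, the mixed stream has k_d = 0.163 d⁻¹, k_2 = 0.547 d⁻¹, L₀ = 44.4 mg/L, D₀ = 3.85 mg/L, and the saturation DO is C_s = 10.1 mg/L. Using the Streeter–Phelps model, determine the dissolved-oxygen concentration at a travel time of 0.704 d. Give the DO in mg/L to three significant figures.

k_d L₀/(k_2−k_d) = 0.163×44.4/(0.547−0.163) = 7.237/0.3840 = 18.85 mg/L.
e^(−k_d t) = e^(−0.163×0.7040) = 0.8916; e^(−k_2 t) = e^(−0.547×0.7040) = 0.6804.
D = 18.85 × (0.8916 − 0.6804) + 3.85 × 0.6804 = 3.980 + 2.620 = 6.600 mg/L.
DO = C_s − D = 10.1 − 6.600 = 3.500 mg/L.

DO ≈ 3.50 mg/L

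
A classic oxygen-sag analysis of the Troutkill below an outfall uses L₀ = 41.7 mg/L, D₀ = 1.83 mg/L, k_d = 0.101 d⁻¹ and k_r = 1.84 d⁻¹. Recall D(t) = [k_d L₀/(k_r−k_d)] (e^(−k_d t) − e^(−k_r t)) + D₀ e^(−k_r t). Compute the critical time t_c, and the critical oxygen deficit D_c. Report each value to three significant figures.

t_c ≈ 0.859 d; D_c ≈ 2.10 mg/L

At the critical point dD/dt = 0, so k_d L₀ e^(−k_d t) = k_r D. Substituting D(t) from the Streeter–Phelps equation and solving for t gives
t_c = ln[(k_r/k_d)(1 − D₀(k_r−k_d)/(k_d L₀))] / (k_r−k_d).
Here k_r−k_d = 1.739 d⁻¹ and 1 − D₀(k_r−k_d)/(k_d L₀) = 1 − 1.83×1.739/(0.101×41.7) = 0.2444, so
t_c = ln(18.22 × 0.2444) / 1.739 = 1.493 / 1.739 = 0.8588 d.
D_c = (k_d/k_r) L₀ e^(−k_d t_c) = (0.101/1.84) × 41.7 × e^(−0.101×0.8588) = 0.05489 × 41.7 × 0.9169 = 2.099 mg/L.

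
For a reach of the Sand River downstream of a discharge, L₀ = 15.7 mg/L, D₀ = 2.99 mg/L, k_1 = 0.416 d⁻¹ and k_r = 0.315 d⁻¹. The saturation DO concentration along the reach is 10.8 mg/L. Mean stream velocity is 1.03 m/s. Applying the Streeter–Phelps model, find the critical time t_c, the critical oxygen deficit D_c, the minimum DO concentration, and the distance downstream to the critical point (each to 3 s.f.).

With k_r/k_1 = 0.7572 and 1 − D₀(k_r−k_1)/(k_1 L₀) = 1.046,
t_c = ln(0.7572 × 1.046) / (0.315 − 0.416) = ln(0.7922) / -0.1010 = -0.2329/-0.1010 = 2.306 d.
L(t_c) = L₀ e^(−k_1 t_c) = 15.7 × 0.3832 = 6.016 mg/L, and at the critical point k_r D_c = k_1 L, so D_c = (0.416/0.315) × 6.016 = 7.944 mg/L.
Minimum DO = C_s − D_c = 10.8 − 7.944 = 2.856 mg/L.
x_c = v t_c = 1.03 m/s × 2.306 d × 86400 s/d = 205200 m ≈ 205 km.

t_c ≈ 2.31 d; D_c ≈ 7.94 mg/L; min DO ≈ 2.86 mg/L; x_c ≈ 205 km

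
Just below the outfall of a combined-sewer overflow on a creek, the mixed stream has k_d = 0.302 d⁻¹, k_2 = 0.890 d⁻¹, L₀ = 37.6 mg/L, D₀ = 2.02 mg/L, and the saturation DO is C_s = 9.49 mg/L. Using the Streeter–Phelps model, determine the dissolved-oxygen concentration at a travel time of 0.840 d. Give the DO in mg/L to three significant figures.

k_d L₀/(k_2−k_d) = 0.302×37.6/(0.890−0.302) = 11.36/0.5880 = 19.31 mg/L.
e^(−k_d t) = e^(−0.302×0.8400) = 0.7759; e^(−k_2 t) = e^(−0.890×0.8400) = 0.4735.
D = 19.31 × (0.7759 − 0.4735) + 2.02 × 0.4735 = 5.841 + 0.9565 = 6.797 mg/L.
DO = C_s − D = 9.49 − 6.797 = 2.693 mg/L.

DO ≈ 2.69 mg/L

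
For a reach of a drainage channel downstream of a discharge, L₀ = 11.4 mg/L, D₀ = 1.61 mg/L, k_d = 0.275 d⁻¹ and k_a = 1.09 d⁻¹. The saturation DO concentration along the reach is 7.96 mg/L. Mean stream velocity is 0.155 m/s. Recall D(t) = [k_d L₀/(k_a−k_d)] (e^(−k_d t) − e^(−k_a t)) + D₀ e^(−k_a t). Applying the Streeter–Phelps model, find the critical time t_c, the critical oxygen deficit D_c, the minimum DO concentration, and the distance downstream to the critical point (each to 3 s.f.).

t_c ≈ 1.02 d; D_c ≈ 2.17 mg/L; min DO ≈ 5.79 mg/L; x_c ≈ 13.7 km

With k_a/k_d = 3.964 and 1 − D₀(k_a−k_d)/(k_d L₀) = 0.5815,
t_c = ln(3.964 × 0.5815) / (1.09 − 0.275) = ln(2.305) / 0.8150 = 0.8349/0.8150 = 1.024 d.
D_c = (k_d/k_a) L₀ e^(−k_d t_c) = (0.275/1.09) × 11.4 × e^(−0.275×1.024) = 0.2523 × 11.4 × 0.7545 = 2.170 mg/L.
Minimum DO = C_s − D_c = 7.96 − 2.170 = 5.790 mg/L.
x_c = v t_c = 0.155 m/s × 1.024 d × 86400 s/d = 13720 m ≈ 13.7 km.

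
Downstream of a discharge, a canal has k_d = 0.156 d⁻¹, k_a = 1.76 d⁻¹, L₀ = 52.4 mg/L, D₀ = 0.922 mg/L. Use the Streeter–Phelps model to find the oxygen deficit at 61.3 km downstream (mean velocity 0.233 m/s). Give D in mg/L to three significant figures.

Travel time t = x/v = 61.3 km / (0.233 m/s) = 61300 m / 0.233 m/s = 263100 s = 3.045 d.
k_d L₀/(k_a−k_d) = 0.156×52.4/(1.76−0.156) = 8.174/1.604 = 5.096 mg/L.
e^(−k_d t) = e^(−0.156×3.045) = 0.6219; e^(−k_a t) = e^(−1.76×3.045) = 0.004704.
D = 5.096 × (0.6219 − 0.004704) + 0.922 × 0.004704 = 3.145 + 0.004338 = 3.150 mg/L.

D ≈ 3.15 mg/L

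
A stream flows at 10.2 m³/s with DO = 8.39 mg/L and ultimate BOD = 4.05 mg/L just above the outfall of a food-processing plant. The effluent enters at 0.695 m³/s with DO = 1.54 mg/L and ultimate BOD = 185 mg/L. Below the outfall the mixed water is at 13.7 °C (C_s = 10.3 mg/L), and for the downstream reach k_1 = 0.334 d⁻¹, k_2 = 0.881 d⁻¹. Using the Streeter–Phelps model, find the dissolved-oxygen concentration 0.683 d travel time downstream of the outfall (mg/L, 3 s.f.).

Mixed DO = (10.2×8.39 + 0.695×1.54)/(10.2+0.695) = 86.65/10.89 = 7.953 mg/L.
Mixed L₀ = (10.2×4.05 + 0.695×185)/(10.89) = 169.9/10.89 = 15.59 mg/L.
Initial deficit D₀ = C_s − DO₀ = 10.3 − 7.953 = 2.347 mg/L.
D(0.683) = [0.334×15.59/(0.881−0.334)](e^(−0.334×0.683) − e^(−0.881×0.683)) + 2.347 e^(−0.881×0.683)
= 9.521 × (0.7960 − 0.5479) + 2.347 × 0.5479 = 3.649 mg/L.
DO = 10.3 − 3.649 = 6.651 mg/L.

DO ≈ 6.65 mg/L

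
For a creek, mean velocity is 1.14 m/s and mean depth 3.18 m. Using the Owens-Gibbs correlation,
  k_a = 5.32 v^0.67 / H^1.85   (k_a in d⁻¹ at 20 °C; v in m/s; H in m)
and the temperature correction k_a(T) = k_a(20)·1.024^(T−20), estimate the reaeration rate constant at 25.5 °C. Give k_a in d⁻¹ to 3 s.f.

k_a(20) = 5.32 × 1.14^0.67 / 3.18^1.85 = 5.32 × 1.092 / 8.501 = 0.6832 d⁻¹.
k_a(25.5) = 0.6832 × 1.024^(25.5−20) = 0.6832 × 1.139 = 0.7784 d⁻¹.

k_a ≈ 0.778 d⁻¹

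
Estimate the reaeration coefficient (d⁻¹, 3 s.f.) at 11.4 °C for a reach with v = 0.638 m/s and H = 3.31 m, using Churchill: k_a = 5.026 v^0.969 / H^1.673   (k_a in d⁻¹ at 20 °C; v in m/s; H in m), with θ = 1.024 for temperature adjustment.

k_a ≈ 0.358 d⁻¹

k_a(20) = 5.026 × 0.638^0.969 / 3.31^1.673 = 5.026 × 0.6470 / 7.408 = 0.4390 d⁻¹.
k_a(11.4) = 0.4390 × 1.024^(11.4−20) = 0.4390 × 0.8155 = 0.3580 d⁻¹.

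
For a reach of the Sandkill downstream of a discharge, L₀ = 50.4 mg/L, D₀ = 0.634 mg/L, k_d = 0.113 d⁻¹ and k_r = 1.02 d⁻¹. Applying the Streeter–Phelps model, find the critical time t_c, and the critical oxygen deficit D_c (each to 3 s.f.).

t_c ≈ 2.31 d; D_c ≈ 4.30 mg/L

With k_r/k_d = 9.027 and 1 − D₀(k_r−k_d)/(k_d L₀) = 0.8990,
t_c = ln(9.027 × 0.8990) / (1.02 − 0.113) = ln(8.115) / 0.9070 = 2.094/0.9070 = 2.308 d.
D_c = (k_d/k_r) L₀ e^(−k_d t_c) = (0.113/1.02) × 50.4 × e^(−0.113×2.308) = 0.1108 × 50.4 × 0.7704 = 4.302 mg/L.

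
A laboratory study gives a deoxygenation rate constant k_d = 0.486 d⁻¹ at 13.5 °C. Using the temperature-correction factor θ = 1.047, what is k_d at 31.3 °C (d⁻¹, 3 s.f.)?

k_d(T₂) = k_d(T₁) · θ^(T₂−T₁) = 0.486 × 1.047^(31.3−13.5)
= 0.486 × 1.047^17.8 = 0.486 × 2.265 = 1.101 d⁻¹.

k_d ≈ 1.10 d⁻¹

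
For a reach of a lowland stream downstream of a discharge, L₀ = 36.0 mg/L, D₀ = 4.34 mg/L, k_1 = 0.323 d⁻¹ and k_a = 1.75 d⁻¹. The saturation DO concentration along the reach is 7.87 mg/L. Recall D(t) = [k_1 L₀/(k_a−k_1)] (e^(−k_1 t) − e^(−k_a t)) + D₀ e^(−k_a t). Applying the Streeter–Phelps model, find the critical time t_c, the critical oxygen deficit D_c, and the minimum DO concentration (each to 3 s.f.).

t_c = [1/(k_a−k_1)] ln[(k_a/k_1)(1 − D₀(k_a−k_1)/(k_1 L₀))]
= [1/(1.75−0.323)] ln[(1.75/0.323)(1 − 4.34×1.427/(0.323×36.0))]
= (1/1.427) ln[5.418 × 0.4674] = 0.7008 × ln(2.532) = 0.7008 × 0.9291 = 0.6511 d.
D_c = (k_1/k_a) L₀ e^(−k_1 t_c) = (0.323/1.75) × 36.0 × e^(−0.323×0.6511) = 0.1846 × 36.0 × 0.8103 = 5.384 mg/L.
Minimum DO = C_s − D_c = 7.87 − 5.384 = 2.486 mg/L.

t_c ≈ 0.651 d; D_c ≈ 5.38 mg/L; min DO ≈ 2.49 mg/L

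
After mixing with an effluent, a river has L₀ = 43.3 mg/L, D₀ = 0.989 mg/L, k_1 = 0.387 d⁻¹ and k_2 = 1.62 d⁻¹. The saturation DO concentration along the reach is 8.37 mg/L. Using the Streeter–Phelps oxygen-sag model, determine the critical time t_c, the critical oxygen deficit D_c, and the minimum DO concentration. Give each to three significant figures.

t_c = [1/(k_2−k_1)] ln[(k_2/k_1)(1 − D₀(k_2−k_1)/(k_1 L₀))]
= [1/(1.62−0.387)] ln[(1.62/0.387)(1 − 0.989×1.233/(0.387×43.3))]
= (1/1.233) ln[4.186 × 0.9272] = 0.8110 × ln(3.881) = 0.8110 × 1.356 = 1.100 d.
L(t_c) = L₀ e^(−k_1 t_c) = 43.3 × 0.6533 = 28.29 mg/L, and at the critical point k_2 D_c = k_1 L, so D_c = (0.387/1.62) × 28.29 = 6.758 mg/L.
Minimum DO = C_s − D_c = 8.37 − 6.758 = 1.612 mg/L.

t_c ≈ 1.10 d; D_c ≈ 6.76 mg/L; min DO ≈ 1.61 mg/L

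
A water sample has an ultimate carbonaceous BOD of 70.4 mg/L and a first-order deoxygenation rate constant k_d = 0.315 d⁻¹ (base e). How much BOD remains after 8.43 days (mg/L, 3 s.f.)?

L ≈ 4.95 mg/L

L_t = L₀ e^(−k_d t) = 70.4 × e^(−0.315×8.43) = 70.4 × 0.07027 = 4.947 mg/L.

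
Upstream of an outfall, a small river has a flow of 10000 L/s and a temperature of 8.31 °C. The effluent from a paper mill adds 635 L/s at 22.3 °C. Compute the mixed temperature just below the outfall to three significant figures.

9.15 °C

Flow-weighted mixing: C = (Q_r C_r + Q_w C_w)/(Q_r + Q_w)
= (10000×8.31 + 635×22.3)/(10000 + 635) = 97260/10640 = 9.145 °C.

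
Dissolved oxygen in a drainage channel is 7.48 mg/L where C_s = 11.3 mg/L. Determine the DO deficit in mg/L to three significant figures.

D = C_s − C = 11.3 − 7.48 = 3.82 mg/L.

D ≈ 3.82 mg/L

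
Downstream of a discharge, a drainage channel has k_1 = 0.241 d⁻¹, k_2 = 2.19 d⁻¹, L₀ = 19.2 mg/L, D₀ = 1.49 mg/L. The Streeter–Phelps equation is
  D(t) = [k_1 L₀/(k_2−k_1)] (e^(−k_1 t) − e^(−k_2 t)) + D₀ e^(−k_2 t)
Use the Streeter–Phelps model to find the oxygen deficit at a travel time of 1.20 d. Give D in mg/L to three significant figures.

D ≈ 1.71 mg/L

k_1 L₀/(k_2−k_1) = 0.241×19.2/(2.19−0.241) = 4.627/1.949 = 2.374 mg/L.
e^(−k_1 t) = e^(−0.241×1.200) = 0.7489; e^(−k_2 t) = e^(−2.19×1.200) = 0.07222.
D = 2.374 × (0.7489 − 0.07222) + 1.49 × 0.07222 = 1.606 + 0.1076 = 1.714 mg/L.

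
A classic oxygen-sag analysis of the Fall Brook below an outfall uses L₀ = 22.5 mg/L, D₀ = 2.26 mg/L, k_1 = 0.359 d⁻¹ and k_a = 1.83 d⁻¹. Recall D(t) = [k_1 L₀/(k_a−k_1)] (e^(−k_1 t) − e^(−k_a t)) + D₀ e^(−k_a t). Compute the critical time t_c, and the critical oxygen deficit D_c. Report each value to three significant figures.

t_c ≈ 0.747 d; D_c ≈ 3.38 mg/L

At the critical point dD/dt = 0, so k_1 L₀ e^(−k_1 t) = k_a D. Substituting D(t) from the Streeter–Phelps equation and solving for t gives
t_c = ln[(k_a/k_1)(1 − D₀(k_a−k_1)/(k_1 L₀))] / (k_a−k_1).
Here k_a−k_1 = 1.471 d⁻¹ and 1 − D₀(k_a−k_1)/(k_1 L₀) = 1 − 2.26×1.471/(0.359×22.5) = 0.5884, so
t_c = ln(5.097 × 0.5884) / 1.471 = 1.098 / 1.471 = 0.7467 d.
L(t_c) = L₀ e^(−k_1 t_c) = 22.5 × 0.7648 = 17.21 mg/L, and at the critical point k_a D_c = k_1 L, so D_c = (0.359/1.83) × 17.21 = 3.376 mg/L.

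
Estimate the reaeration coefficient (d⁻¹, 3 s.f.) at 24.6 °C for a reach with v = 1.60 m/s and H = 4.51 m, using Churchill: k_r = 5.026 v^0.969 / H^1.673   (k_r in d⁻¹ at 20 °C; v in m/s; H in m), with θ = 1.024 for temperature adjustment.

k_r ≈ 0.711 d⁻¹

k_r(20) = 5.026 × 1.60^0.969 / 4.51^1.673 = 5.026 × 1.577 / 12.43 = 0.6376 d⁻¹.
k_r(24.6) = 0.6376 × 1.024^(24.6−20) = 0.6376 × 1.115 = 0.7111 d⁻¹.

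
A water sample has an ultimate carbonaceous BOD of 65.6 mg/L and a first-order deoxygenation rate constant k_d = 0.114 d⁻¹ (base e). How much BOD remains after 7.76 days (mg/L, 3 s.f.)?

L_t = L₀ e^(−k_d t) = 65.6 × e^(−0.114×7.76) = 65.6 × 0.4129 = 27.08 mg/L.

L ≈ 27.1 mg/L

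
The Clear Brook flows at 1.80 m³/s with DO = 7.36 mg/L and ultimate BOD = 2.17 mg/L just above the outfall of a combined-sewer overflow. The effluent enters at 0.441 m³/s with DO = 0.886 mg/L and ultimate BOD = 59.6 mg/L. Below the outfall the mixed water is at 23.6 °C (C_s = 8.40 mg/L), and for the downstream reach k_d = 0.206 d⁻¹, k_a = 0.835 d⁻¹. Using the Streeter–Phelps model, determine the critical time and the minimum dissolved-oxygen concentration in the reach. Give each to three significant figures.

Mixed DO = (1.80×7.36 + 0.441×0.886)/(1.80+0.441) = 13.64/2.241 = 6.086 mg/L.
Mixed L₀ = (1.80×2.17 + 0.441×59.6)/(2.241) = 30.19/2.241 = 13.47 mg/L.
Initial deficit D₀ = C_s − DO₀ = 8.40 − 6.086 = 2.314 mg/L.
t_c = (1/0.6290) ln[(0.835/0.206)(1 − 2.314×0.6290/(0.206×13.47))] = 1.590 × ln(1.927) = 1.043 d.
D_c = (0.206/0.835) × 13.47 × e^(−0.206×1.043) = 0.2467 × 13.47 × 0.8066 = 2.681 mg/L.
Minimum DO = 8.40 − 2.681 = 5.719 mg/L.

t_c ≈ 1.04 d; minimum DO ≈ 5.72 mg/L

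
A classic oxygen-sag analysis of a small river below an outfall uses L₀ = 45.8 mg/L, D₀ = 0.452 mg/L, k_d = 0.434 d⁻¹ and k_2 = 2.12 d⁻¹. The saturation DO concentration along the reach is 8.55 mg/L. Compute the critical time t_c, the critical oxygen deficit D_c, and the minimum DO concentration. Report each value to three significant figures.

t_c ≈ 0.918 d; D_c ≈ 6.30 mg/L; min DO ≈ 2.25 mg/L

With k_2/k_d = 4.885 and 1 − D₀(k_2−k_d)/(k_d L₀) = 0.9617,
t_c = ln(4.885 × 0.9617) / (2.12 − 0.434) = ln(4.698) / 1.686 = 1.547/1.686 = 0.9176 d.
L(t_c) = L₀ e^(−k_d t_c) = 45.8 × 0.6715 = 30.76 mg/L, and at the critical point k_2 D_c = k_d L, so D_c = (0.434/2.12) × 30.76 = 6.296 mg/L.
Minimum DO = C_s − D_c = 8.55 − 6.296 = 2.254 mg/L.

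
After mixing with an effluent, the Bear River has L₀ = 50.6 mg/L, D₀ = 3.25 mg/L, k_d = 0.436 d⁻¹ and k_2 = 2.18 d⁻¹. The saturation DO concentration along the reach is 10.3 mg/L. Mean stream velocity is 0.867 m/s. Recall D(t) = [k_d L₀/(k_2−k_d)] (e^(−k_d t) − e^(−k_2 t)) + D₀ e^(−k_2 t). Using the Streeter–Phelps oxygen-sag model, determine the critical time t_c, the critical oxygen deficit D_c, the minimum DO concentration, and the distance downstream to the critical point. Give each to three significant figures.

t_c ≈ 0.753 d; D_c ≈ 7.29 mg/L; min DO ≈ 3.01 mg/L; x_c ≈ 56.4 km

At the critical point dD/dt = 0, so k_d L₀ e^(−k_d t) = k_2 D. Substituting D(t) from the Streeter–Phelps equation and solving for t gives
t_c = ln[(k_2/k_d)(1 − D₀(k_2−k_d)/(k_d L₀))] / (k_2−k_d).
Here k_2−k_d = 1.744 d⁻¹ and 1 − D₀(k_2−k_d)/(k_d L₀) = 1 − 3.25×1.744/(0.436×50.6) = 0.7431, so
t_c = ln(5.000 × 0.7431) / 1.744 = 1.312 / 1.744 = 0.7526 d.
L(t_c) = L₀ e^(−k_d t_c) = 50.6 × 0.7203 = 36.45 mg/L, and at the critical point k_2 D_c = k_d L, so D_c = (0.436/2.18) × 36.45 = 7.289 mg/L.
Minimum DO = C_s − D_c = 10.3 − 7.289 = 3.011 mg/L.
x_c = v t_c = 0.867 m/s × 0.7526 d × 86400 s/d = 56370 m ≈ 56.4 km.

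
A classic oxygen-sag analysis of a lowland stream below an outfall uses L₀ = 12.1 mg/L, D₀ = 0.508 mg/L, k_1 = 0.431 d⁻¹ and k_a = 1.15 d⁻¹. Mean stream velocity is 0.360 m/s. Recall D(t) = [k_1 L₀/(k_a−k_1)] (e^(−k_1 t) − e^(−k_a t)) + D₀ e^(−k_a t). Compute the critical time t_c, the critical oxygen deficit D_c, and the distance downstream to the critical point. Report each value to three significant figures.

t_c ≈ 1.26 d; D_c ≈ 2.63 mg/L; x_c ≈ 39.3 km

t_c = [1/(k_a−k_1)] ln[(k_a/k_1)(1 − D₀(k_a−k_1)/(k_1 L₀))]
= [1/(1.15−0.431)] ln[(1.15/0.431)(1 − 0.508×0.7190/(0.431×12.1))]
= (1/0.7190) ln[2.668 × 0.9300] = 1.391 × ln(2.481) = 1.391 × 0.9088 = 1.264 d.
L(t_c) = L₀ e^(−k_1 t_c) = 12.1 × 0.5800 = 7.018 mg/L, and at the critical point k_a D_c = k_1 L, so D_c = (0.431/1.15) × 7.018 = 2.630 mg/L.
x_c = v t_c = 0.360 m/s × 1.264 d × 86400 s/d = 39310 m ≈ 39.3 km.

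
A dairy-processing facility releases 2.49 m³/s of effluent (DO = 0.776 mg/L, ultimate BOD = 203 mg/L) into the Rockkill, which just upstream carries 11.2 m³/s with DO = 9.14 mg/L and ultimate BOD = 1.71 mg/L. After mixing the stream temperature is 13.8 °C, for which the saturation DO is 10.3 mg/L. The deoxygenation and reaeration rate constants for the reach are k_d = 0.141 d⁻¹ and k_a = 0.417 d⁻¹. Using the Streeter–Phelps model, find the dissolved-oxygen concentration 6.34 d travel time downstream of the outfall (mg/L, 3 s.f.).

Mixed DO = (11.2×9.14 + 2.49×0.776)/(11.2+2.49) = 104.3/13.69 = 7.619 mg/L.
Mixed L₀ = (11.2×1.71 + 2.49×203)/(13.69) = 524.6/13.69 = 38.32 mg/L.
Initial deficit D₀ = C_s − DO₀ = 10.3 − 7.619 = 2.681 mg/L.
D(6.34) = [0.141×38.32/(0.417−0.141)](e^(−0.141×6.34) − e^(−0.417×6.34)) + 2.681 e^(−0.417×6.34)
= 19.58 × (0.4090 − 0.07109) + 2.681 × 0.07109 = 6.807 mg/L.
DO = 10.3 − 6.807 = 3.493 mg/L.

DO ≈ 3.49 mg/L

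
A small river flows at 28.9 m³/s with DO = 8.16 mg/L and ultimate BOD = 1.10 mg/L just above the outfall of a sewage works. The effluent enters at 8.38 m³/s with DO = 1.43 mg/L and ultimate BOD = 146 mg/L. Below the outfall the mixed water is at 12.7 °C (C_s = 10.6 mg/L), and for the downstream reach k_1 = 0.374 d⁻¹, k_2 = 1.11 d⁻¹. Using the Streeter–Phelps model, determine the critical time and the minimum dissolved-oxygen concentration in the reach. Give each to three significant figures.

Mixed DO = (28.9×8.16 + 8.38×1.43)/(28.9+8.38) = 247.8/37.28 = 6.647 mg/L.
Mixed L₀ = (28.9×1.10 + 8.38×146)/(37.28) = 1255/37.28 = 33.67 mg/L.
Initial deficit D₀ = C_s − DO₀ = 10.6 − 6.647 = 3.953 mg/L.
t_c = (1/0.7360) ln[(1.11/0.374)(1 − 3.953×0.7360/(0.374×33.67))] = 1.359 × ln(2.282) = 1.121 d.
D_c = (0.374/1.11) × 33.67 × e^(−0.374×1.121) = 0.3369 × 33.67 × 0.6575 = 7.459 mg/L.
Minimum DO = 10.6 − 7.459 = 3.141 mg/L.

t_c ≈ 1.12 d; minimum DO ≈ 3.14 mg/L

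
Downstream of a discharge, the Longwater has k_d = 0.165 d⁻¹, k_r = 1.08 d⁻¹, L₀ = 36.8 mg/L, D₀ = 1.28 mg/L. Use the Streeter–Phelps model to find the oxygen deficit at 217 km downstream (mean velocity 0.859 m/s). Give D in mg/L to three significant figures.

D ≈ 3.87 mg/L

Travel time t = x/v = 217 km / (0.859 m/s) = 217000 m / 0.859 m/s = 252600 s = 2.924 d.
k_d L₀/(k_r−k_d) = 0.165×36.8/(1.08−0.165) = 6.072/0.9150 = 6.636 mg/L.
e^(−k_d t) = e^(−0.165×2.924) = 0.6173; e^(−k_r t) = e^(−1.08×2.924) = 0.04252.
D = 6.636 × (0.6173 − 0.04252) + 1.28 × 0.04252 = 3.814 + 0.05443 = 3.869 mg/L.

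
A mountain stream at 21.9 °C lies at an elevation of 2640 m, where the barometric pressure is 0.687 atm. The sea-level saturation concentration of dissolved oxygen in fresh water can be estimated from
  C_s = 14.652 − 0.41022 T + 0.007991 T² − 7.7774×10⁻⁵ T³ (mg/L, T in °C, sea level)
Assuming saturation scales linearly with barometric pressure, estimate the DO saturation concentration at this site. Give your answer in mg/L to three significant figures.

C_s ≈ 5.97 mg/L

At sea level: C_s = 14.652 − 0.41022×21.9 + 0.007991×21.9² − 7.7774×10⁻⁵×21.9³ = 8.684 mg/L.
Pressure correction: C_s' = 8.684 × 0.687 = 5.966 mg/L.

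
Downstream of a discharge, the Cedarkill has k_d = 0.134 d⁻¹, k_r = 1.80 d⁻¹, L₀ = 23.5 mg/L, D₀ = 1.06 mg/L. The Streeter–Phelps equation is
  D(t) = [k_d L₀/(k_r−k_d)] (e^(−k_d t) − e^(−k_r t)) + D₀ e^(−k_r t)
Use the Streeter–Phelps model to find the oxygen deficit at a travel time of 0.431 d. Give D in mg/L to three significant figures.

k_d L₀/(k_r−k_d) = 0.134×23.5/(1.80−0.134) = 3.149/1.666 = 1.890 mg/L.
e^(−k_d t) = e^(−0.134×0.4310) = 0.9439; e^(−k_r t) = e^(−1.80×0.4310) = 0.4603.
D = 1.890 × (0.9439 − 0.4603) + 1.06 × 0.4603 = 0.9140 + 0.4880 = 1.402 mg/L.

D ≈ 1.40 mg/L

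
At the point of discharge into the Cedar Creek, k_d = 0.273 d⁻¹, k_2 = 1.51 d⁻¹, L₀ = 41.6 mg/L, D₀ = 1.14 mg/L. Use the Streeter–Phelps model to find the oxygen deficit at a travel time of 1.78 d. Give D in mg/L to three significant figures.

D ≈ 5.10 mg/L

k_d L₀/(k_2−k_d) = 0.273×41.6/(1.51−0.273) = 11.36/1.237 = 9.181 mg/L.
e^(−k_d t) = e^(−0.273×1.780) = 0.6151; e^(−k_2 t) = e^(−1.51×1.780) = 0.06803.
D = 9.181 × (0.6151 − 0.06803) + 1.14 × 0.06803 = 5.023 + 0.07755 = 5.100 mg/L.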